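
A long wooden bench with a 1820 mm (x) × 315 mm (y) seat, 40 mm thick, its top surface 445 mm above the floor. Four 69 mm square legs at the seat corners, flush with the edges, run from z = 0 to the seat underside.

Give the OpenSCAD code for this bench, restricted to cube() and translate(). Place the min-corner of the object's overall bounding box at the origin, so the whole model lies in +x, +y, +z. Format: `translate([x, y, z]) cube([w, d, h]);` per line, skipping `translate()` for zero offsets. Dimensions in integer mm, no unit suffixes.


translate([0, 0, 405]) cube([1820, 315, 40]);
cube([69, 69, 405]);
translate([0, 246, 0]) cube([69, 69, 405]);
translate([1751, 0, 0]) cube([69, 69, 405]);
translate([1751, 246, 0]) cube([69, 69, 405]);


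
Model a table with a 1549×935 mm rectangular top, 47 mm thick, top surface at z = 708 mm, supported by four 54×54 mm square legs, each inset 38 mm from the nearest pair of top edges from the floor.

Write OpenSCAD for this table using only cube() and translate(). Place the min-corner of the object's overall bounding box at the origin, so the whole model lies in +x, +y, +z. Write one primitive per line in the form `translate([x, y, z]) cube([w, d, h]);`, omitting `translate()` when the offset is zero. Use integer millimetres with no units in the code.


// leg_h = 708 - 47 = 661
translate([0, 0, 661]) cube([1549, 935, 47]);
translate([38, 38, 0]) cube([54, 54, 661]);
translate([1457, 38, 0]) cube([54, 54, 661]);
translate([38, 843, 0]) cube([54, 54, 661]);
translate([1457, 843, 0]) cube([54, 54, 661]);


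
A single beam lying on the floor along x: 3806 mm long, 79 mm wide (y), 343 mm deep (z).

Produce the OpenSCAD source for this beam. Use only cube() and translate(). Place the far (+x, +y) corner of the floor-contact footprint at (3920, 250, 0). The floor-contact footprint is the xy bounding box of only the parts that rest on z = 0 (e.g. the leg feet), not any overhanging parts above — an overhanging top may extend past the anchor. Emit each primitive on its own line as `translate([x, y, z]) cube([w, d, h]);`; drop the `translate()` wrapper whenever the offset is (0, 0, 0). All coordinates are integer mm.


translate([114, 171, 0]) cube([3806, 79, 343]);


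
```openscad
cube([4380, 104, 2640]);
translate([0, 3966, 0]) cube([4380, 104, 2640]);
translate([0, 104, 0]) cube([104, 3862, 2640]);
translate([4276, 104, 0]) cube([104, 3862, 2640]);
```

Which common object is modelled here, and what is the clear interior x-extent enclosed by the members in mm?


A house (or room) frame. The interior width is 4172 mm.

Four 2640 mm walls enclosing a rectangle with no floor or roof — a room or house frame. Outside width is 4380 mm and wall thickness is 104 mm, so the interior width is 4380 − 2 × 104 = 4172 mm.


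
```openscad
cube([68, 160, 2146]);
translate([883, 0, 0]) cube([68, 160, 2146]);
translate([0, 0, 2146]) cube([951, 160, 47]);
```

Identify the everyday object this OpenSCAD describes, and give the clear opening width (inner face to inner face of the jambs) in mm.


A door frame. The clear opening width is 815 mm.

Two 2146 mm tall posts with a header on top — a door frame. The left jamb is 68 mm wide at x = 0; the right jamb starts at x = 883. The clear opening is 883 − 68 = 815 mm.


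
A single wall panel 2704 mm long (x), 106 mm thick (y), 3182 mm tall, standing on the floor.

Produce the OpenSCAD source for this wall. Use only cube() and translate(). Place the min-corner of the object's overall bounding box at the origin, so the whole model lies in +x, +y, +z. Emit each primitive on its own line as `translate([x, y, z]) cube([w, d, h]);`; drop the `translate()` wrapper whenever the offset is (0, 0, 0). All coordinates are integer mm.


cube([2704, 106, 3182]);


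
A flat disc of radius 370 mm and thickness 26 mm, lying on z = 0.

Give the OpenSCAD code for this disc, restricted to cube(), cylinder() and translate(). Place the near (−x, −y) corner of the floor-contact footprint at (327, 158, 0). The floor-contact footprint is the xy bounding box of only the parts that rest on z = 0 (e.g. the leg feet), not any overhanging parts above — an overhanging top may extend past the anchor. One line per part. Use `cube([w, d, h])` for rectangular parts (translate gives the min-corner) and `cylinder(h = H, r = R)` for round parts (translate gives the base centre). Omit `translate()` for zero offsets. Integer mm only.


translate([697, 528, 0]) cylinder(h = 26, r = 370);


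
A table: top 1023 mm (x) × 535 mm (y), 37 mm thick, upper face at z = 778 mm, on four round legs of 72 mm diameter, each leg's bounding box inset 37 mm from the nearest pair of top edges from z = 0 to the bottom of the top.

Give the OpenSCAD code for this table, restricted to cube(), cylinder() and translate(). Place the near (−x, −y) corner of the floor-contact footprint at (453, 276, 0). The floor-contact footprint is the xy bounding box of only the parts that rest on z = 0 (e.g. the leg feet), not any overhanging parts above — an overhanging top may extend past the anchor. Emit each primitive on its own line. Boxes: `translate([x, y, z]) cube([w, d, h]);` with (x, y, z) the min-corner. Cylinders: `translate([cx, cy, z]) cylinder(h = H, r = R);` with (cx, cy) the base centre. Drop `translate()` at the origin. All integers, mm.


// leg_h = 778 - 37 = 741
translate([416, 239, 741]) cube([1023, 535, 37]);
translate([489, 312, 0]) cylinder(h = 741, r = 36);
translate([1366, 312, 0]) cylinder(h = 741, r = 36);
translate([489, 701, 0]) cylinder(h = 741, r = 36);
translate([1366, 701, 0]) cylinder(h = 741, r = 36);


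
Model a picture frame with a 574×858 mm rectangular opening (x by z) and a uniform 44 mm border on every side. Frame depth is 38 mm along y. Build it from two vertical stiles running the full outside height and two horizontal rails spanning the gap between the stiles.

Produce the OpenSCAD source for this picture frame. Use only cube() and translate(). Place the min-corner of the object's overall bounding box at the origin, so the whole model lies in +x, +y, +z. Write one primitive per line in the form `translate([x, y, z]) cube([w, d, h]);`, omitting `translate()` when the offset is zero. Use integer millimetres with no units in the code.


cube([44, 38, 946]);
translate([618, 0, 0]) cube([44, 38, 946]);
translate([44, 0, 0]) cube([574, 38, 44]);
translate([44, 0, 902]) cube([574, 38, 44]);


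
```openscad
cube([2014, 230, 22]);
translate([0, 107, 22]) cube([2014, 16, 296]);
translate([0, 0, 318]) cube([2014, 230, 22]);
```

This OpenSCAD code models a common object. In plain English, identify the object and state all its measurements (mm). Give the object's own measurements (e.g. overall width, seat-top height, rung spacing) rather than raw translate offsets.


An I-beam lying along x, 2014 mm long. Overall section height 340 mm. Two flanges 230 mm wide (y) and 22 mm thick, one on the floor and one at the top; a web 16 mm thick runs between them, centred on the flange width.


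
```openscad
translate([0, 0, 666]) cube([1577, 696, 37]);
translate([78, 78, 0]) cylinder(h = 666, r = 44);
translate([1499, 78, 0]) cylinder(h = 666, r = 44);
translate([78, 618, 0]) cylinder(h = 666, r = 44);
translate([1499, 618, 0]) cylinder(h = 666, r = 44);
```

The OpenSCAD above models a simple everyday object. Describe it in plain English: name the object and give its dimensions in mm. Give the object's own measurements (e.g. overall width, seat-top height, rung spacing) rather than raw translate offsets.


A rectangular dining table. The top is 1577×696×37 mm with its upper surface at z = 703 mm. It stands on four round legs of 88 mm diameter, each leg's bounding box inset 34 mm from the nearest pair of top edges, running from the floor to the underside of the top.


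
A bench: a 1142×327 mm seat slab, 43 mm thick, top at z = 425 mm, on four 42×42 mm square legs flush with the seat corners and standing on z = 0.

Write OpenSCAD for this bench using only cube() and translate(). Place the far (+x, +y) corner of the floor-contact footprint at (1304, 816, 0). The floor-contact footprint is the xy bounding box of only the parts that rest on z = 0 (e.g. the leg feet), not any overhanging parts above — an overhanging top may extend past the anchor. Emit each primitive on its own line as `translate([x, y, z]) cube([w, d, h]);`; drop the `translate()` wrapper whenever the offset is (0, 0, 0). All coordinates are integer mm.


translate([162, 489, 382]) cube([1142, 327, 43]);
translate([162, 489, 0]) cube([42, 42, 382]);
translate([162, 774, 0]) cube([42, 42, 382]);
translate([1262, 489, 0]) cube([42, 42, 382]);
translate([1262, 774, 0]) cube([42, 42, 382]);


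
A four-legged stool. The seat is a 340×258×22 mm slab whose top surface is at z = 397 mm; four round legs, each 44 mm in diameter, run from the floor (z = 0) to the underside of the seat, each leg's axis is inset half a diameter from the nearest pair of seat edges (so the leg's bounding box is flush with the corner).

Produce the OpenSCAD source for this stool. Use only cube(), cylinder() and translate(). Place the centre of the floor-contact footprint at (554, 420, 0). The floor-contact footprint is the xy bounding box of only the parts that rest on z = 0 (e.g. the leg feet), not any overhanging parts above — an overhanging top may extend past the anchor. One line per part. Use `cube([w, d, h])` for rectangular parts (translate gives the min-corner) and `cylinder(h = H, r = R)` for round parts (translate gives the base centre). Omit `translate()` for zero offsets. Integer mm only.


// leg_h = 397 - 22 = 375
translate([384, 291, 375]) cube([340, 258, 22]);
translate([406, 313, 0]) cylinder(h = 375, r = 22);
translate([702, 313, 0]) cylinder(h = 375, r = 22);
translate([406, 527, 0]) cylinder(h = 375, r = 22);
translate([702, 527, 0]) cylinder(h = 375, r = 22);


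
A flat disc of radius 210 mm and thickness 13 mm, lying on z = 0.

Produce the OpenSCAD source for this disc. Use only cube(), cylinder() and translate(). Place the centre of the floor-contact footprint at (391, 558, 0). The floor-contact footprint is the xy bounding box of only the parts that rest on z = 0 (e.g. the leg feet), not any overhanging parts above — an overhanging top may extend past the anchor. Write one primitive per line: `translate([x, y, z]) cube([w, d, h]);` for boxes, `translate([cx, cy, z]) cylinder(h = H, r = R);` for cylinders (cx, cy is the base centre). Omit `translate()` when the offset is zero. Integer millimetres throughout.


translate([391, 558, 0]) cylinder(h = 13, r = 210);


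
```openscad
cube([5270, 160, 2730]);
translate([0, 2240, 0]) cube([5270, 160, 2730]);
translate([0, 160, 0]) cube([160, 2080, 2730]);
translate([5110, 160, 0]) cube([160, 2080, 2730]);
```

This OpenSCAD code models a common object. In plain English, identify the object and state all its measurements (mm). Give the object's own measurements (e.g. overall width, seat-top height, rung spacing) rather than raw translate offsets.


The wall frame of a small rectangular building: four walls, each 2730 mm tall and 160 mm thick, enclosing a footprint 5270 mm (x) by 2400 mm (y) outside-to-outside, with no floor or roof. The front and back walls (the −y and +y sides) span the full width; the two side walls fit between them.


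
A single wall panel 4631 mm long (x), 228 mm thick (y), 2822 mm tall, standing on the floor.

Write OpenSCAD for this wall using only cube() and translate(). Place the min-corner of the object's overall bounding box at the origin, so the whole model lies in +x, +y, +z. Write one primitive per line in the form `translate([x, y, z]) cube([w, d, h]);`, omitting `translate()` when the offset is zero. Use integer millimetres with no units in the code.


cube([4631, 228, 2822]);


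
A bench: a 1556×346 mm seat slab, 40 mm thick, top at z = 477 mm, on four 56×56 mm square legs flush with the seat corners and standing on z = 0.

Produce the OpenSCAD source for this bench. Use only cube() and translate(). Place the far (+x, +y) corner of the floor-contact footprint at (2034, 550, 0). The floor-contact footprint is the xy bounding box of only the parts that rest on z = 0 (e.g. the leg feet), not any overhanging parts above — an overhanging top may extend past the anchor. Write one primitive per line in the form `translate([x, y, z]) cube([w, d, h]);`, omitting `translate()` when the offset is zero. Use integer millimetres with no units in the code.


translate([478, 204, 437]) cube([1556, 346, 40]);
translate([478, 204, 0]) cube([56, 56, 437]);
translate([478, 494, 0]) cube([56, 56, 437]);
translate([1978, 204, 0]) cube([56, 56, 437]);
translate([1978, 494, 0]) cube([56, 56, 437]);


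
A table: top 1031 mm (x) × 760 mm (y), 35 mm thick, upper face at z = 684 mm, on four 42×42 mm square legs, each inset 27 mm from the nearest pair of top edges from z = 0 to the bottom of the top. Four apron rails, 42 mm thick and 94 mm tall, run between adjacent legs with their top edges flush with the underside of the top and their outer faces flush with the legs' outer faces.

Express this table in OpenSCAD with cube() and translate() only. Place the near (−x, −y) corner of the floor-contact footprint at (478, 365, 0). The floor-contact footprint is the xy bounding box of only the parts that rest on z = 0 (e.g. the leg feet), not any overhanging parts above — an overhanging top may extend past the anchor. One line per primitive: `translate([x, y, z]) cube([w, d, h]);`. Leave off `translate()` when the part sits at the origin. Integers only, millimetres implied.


translate([451, 338, 649]) cube([1031, 760, 35]);
translate([478, 365, 0]) cube([42, 42, 649]);
translate([1413, 365, 0]) cube([42, 42, 649]);
translate([478, 1029, 0]) cube([42, 42, 649]);
translate([1413, 1029, 0]) cube([42, 42, 649]);
translate([520, 365, 555]) cube([893, 42, 94]);
translate([520, 1029, 555]) cube([893, 42, 94]);
translate([478, 407, 555]) cube([42, 622, 94]);
translate([1413, 407, 555]) cube([42, 622, 94]);


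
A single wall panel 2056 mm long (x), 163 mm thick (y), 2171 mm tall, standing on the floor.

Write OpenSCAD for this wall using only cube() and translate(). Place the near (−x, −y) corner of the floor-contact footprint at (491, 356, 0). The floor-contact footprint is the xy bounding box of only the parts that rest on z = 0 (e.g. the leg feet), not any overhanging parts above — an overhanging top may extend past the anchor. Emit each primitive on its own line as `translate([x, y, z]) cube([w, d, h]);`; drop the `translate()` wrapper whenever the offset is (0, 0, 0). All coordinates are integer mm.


translate([491, 356, 0]) cube([2056, 163, 2171]);


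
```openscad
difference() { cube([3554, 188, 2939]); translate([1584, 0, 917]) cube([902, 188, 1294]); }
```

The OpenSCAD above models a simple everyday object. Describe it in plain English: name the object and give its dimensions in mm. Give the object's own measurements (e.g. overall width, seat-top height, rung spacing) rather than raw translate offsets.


A wall 3554 mm long (x), 188 mm thick (y), 2939 mm tall, with a rectangular window opening cut through it. The opening is 902 mm wide and 1294 mm tall; its sill is at z = 917 mm and its near (−x) edge is 1584 mm from the wall's −x end. The opening passes through the full wall thickness.


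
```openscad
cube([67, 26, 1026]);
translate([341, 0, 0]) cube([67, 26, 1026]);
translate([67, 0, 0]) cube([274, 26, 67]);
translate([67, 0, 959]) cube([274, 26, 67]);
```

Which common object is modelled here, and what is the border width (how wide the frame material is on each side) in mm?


A picture frame. The border width is 67 mm.

Four thin pieces enclosing a rectangular opening — a picture frame. The two full-height stiles are 1026 mm tall; the top rail sits at z = 959 and is 67 mm tall, so the border above the opening is 1026 − 959 = 67 mm, matching the stile x-width.


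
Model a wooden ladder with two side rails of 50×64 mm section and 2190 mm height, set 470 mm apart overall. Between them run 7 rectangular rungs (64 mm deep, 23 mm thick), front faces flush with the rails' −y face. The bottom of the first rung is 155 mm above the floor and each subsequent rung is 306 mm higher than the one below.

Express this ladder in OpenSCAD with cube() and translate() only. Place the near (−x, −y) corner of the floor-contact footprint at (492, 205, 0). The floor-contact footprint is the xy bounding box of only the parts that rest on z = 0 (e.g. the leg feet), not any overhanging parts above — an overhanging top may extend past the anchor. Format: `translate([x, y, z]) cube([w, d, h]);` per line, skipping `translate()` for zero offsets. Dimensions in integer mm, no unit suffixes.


translate([492, 205, 0]) cube([50, 64, 2190]);
translate([912, 205, 0]) cube([50, 64, 2190]);
translate([542, 205, 155]) cube([370, 64, 23]);
translate([542, 205, 461]) cube([370, 64, 23]);
translate([542, 205, 767]) cube([370, 64, 23]);
translate([542, 205, 1073]) cube([370, 64, 23]);
translate([542, 205, 1379]) cube([370, 64, 23]);
translate([542, 205, 1685]) cube([370, 64, 23]);
translate([542, 205, 1991]) cube([370, 64, 23]);


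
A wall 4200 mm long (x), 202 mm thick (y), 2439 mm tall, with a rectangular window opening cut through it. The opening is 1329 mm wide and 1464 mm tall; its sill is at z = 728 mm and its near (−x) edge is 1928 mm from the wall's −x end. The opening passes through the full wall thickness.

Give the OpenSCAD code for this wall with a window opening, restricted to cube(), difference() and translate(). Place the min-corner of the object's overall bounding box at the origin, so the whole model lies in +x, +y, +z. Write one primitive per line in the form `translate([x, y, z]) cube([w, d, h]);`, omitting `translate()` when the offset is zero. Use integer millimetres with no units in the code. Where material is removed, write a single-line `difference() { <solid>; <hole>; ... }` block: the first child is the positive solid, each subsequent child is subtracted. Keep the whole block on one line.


difference() { cube([4200, 202, 2439]); translate([1928, 0, 728]) cube([1329, 202, 1464]); }


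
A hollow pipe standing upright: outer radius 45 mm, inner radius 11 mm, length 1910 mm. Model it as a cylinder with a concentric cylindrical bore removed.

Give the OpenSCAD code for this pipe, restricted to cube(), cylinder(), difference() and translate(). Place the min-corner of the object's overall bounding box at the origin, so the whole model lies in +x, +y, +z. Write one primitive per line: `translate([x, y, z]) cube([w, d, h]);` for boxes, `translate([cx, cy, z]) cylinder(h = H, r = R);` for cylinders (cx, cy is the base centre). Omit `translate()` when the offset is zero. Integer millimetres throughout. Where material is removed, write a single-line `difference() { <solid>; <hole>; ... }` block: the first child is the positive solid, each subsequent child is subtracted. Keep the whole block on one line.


difference() { translate([45, 45, 0]) cylinder(h = 1910, r = 45); translate([45, 45, 0]) cylinder(h = 1910, r = 11); }


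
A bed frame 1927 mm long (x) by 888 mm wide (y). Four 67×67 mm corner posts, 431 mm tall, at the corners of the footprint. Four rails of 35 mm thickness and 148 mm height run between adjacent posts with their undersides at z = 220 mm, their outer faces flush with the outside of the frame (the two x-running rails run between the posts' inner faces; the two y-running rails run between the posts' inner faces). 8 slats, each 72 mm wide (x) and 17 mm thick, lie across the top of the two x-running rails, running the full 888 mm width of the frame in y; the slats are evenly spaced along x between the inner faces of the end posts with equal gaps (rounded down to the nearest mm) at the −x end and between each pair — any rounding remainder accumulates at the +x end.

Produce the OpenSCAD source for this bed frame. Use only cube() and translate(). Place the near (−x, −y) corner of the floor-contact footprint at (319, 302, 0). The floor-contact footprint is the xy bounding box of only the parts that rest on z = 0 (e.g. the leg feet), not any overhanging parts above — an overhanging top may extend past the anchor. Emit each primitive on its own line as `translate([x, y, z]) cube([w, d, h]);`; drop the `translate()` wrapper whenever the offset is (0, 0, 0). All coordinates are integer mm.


translate([319, 302, 0]) cube([67, 67, 431]);
translate([319, 1123, 0]) cube([67, 67, 431]);
translate([2179, 302, 0]) cube([67, 67, 431]);
translate([2179, 1123, 0]) cube([67, 67, 431]);
translate([386, 302, 220]) cube([1793, 35, 148]);
translate([386, 1155, 220]) cube([1793, 35, 148]);
translate([319, 369, 220]) cube([35, 754, 148]);
translate([2211, 369, 220]) cube([35, 754, 148]);
translate([521, 302, 368]) cube([72, 888, 17]);
translate([728, 302, 368]) cube([72, 888, 17]);
translate([935, 302, 368]) cube([72, 888, 17]);
translate([1142, 302, 368]) cube([72, 888, 17]);
translate([1349, 302, 368]) cube([72, 888, 17]);
translate([1556, 302, 368]) cube([72, 888, 17]);
translate([1763, 302, 368]) cube([72, 888, 17]);
translate([1970, 302, 368]) cube([72, 888, 17]);


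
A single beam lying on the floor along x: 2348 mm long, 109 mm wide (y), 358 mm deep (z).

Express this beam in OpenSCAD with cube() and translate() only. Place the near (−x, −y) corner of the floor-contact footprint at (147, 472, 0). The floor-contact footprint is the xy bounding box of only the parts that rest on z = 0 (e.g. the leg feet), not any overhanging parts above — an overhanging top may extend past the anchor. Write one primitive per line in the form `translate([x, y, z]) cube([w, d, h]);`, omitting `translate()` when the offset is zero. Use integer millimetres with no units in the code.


translate([147, 472, 0]) cube([2348, 109, 358]);


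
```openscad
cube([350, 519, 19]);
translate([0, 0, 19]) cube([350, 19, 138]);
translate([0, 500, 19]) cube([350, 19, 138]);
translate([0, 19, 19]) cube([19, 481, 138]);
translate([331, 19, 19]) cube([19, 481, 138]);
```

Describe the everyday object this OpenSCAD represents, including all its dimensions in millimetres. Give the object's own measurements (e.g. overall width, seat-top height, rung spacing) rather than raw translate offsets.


An open-topped rectangular box: outside dimensions 350×519×157 mm, with a uniform wall and base thickness of 19 mm. The base is a full 350×519 slab on the floor; four walls sit on top of the base. The front and back walls (the −y and +y sides) span the full width; the two side walls fit between them.


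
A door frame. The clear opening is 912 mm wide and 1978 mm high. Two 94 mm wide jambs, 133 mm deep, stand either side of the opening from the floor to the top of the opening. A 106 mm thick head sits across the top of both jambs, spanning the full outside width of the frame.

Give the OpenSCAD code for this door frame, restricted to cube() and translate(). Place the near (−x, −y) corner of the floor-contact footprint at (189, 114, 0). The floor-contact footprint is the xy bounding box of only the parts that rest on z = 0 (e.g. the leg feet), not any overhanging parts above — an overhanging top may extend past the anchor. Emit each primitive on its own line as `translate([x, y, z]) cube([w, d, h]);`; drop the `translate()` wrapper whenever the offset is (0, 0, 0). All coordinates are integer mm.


translate([189, 114, 0]) cube([94, 133, 1978]);
translate([1195, 114, 0]) cube([94, 133, 1978]);
translate([189, 114, 1978]) cube([1100, 133, 106]);


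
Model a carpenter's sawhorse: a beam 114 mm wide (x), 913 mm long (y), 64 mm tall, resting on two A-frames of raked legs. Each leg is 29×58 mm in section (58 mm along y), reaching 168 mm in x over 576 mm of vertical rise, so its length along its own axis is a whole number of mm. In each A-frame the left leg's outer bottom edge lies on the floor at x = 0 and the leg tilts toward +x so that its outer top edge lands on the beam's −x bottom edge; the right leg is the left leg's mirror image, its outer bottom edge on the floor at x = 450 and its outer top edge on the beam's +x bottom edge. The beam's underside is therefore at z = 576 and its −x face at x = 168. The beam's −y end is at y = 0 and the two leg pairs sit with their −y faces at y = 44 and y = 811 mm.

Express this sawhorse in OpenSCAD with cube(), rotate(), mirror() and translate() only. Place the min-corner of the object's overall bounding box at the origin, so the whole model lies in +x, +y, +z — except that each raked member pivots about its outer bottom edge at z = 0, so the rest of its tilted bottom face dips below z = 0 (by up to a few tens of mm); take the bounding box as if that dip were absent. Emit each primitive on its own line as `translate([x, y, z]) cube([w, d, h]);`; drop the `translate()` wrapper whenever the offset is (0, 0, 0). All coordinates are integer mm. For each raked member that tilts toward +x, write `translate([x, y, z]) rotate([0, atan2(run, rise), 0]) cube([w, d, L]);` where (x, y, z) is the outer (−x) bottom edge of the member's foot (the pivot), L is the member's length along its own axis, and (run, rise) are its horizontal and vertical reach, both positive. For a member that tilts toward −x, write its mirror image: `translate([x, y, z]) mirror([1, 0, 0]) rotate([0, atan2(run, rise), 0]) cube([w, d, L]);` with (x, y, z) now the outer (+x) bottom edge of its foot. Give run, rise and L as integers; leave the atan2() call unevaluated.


translate([168, 0, 576]) cube([114, 913, 64]);
translate([0, 44, 0]) rotate([0, atan2(168, 576), 0]) cube([29, 58, 600]);
translate([450, 44, 0]) mirror([1, 0, 0]) rotate([0, atan2(168, 576), 0]) cube([29, 58, 600]);
translate([0, 811, 0]) rotate([0, atan2(168, 576), 0]) cube([29, 58, 600]);
translate([450, 811, 0]) mirror([1, 0, 0]) rotate([0, atan2(168, 576), 0]) cube([29, 58, 600]);


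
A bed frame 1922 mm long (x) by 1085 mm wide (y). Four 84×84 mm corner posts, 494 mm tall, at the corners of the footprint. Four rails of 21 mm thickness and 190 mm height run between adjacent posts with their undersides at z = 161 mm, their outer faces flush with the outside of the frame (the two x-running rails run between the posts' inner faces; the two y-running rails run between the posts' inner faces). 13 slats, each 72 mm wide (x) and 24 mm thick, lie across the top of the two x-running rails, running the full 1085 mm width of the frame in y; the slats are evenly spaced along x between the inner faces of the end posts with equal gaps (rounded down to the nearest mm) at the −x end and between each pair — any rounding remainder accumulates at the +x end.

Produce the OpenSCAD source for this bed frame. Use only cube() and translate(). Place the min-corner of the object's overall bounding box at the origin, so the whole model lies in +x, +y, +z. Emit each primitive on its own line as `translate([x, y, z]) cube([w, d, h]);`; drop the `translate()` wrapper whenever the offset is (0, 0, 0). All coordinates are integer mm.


// slat z = rail_z + rail_h = 161 + 190 = 351
// slat gap = ⌊(1754 − 13·72) / 14⌋ = 58
cube([84, 84, 494]);
translate([0, 1001, 0]) cube([84, 84, 494]);
translate([1838, 0, 0]) cube([84, 84, 494]);
translate([1838, 1001, 0]) cube([84, 84, 494]);
translate([84, 0, 161]) cube([1754, 21, 190]);
translate([84, 1064, 161]) cube([1754, 21, 190]);
translate([0, 84, 161]) cube([21, 917, 190]);
translate([1901, 84, 161]) cube([21, 917, 190]);
translate([142, 0, 351]) cube([72, 1085, 24]);
translate([272, 0, 351]) cube([72, 1085, 24]);
translate([402, 0, 351]) cube([72, 1085, 24]);
translate([532, 0, 351]) cube([72, 1085, 24]);
translate([662, 0, 351]) cube([72, 1085, 24]);
translate([792, 0, 351]) cube([72, 1085, 24]);
translate([922, 0, 351]) cube([72, 1085, 24]);
translate([1052, 0, 351]) cube([72, 1085, 24]);
translate([1182, 0, 351]) cube([72, 1085, 24]);
translate([1312, 0, 351]) cube([72, 1085, 24]);
translate([1442, 0, 351]) cube([72, 1085, 24]);
translate([1572, 0, 351]) cube([72, 1085, 24]);
translate([1702, 0, 351]) cube([72, 1085, 24]);


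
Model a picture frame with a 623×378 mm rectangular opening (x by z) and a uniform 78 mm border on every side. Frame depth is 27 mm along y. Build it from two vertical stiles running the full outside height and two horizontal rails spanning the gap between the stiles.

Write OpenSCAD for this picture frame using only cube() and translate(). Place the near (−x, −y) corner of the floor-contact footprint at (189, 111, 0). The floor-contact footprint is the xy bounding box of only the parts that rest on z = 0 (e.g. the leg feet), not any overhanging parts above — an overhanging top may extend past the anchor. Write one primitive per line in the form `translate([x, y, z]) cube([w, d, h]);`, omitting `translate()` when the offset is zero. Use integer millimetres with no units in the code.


translate([189, 111, 0]) cube([78, 27, 534]);
translate([890, 111, 0]) cube([78, 27, 534]);
translate([267, 111, 0]) cube([623, 27, 78]);
translate([267, 111, 456]) cube([623, 27, 78]);


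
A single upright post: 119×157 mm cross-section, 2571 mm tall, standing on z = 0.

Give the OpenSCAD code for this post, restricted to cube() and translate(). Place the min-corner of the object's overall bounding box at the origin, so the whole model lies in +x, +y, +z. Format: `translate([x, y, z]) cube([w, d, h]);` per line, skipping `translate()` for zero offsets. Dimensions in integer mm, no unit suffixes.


cube([119, 157, 2571]);


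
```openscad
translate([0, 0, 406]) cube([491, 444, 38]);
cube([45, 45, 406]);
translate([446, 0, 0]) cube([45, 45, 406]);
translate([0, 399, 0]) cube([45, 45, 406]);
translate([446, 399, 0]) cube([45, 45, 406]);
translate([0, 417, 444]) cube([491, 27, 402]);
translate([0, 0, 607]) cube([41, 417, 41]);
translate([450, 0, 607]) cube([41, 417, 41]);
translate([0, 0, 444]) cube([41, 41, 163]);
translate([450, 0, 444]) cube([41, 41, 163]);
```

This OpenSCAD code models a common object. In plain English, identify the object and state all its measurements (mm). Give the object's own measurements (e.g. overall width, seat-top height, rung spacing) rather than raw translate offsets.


A chair. The seat is a 491×444×38 mm slab with its top at z = 444 mm, on four 45×45 mm corner legs (flush with the seat edges, standing on z = 0). A flat backrest 27 mm thick, 402 mm tall, spans the full seat width and rises from the seat top along its +y edge, rear face flush with the rear of the seat. Two armrests of 41×41 mm section run along each side from the seat's front edge to the front of the backrest, top faces 204 mm above the seat top and outer faces flush with the seat's x-edges; a 41×41 mm post under the front of each armrest stands on the seat at the front corner.


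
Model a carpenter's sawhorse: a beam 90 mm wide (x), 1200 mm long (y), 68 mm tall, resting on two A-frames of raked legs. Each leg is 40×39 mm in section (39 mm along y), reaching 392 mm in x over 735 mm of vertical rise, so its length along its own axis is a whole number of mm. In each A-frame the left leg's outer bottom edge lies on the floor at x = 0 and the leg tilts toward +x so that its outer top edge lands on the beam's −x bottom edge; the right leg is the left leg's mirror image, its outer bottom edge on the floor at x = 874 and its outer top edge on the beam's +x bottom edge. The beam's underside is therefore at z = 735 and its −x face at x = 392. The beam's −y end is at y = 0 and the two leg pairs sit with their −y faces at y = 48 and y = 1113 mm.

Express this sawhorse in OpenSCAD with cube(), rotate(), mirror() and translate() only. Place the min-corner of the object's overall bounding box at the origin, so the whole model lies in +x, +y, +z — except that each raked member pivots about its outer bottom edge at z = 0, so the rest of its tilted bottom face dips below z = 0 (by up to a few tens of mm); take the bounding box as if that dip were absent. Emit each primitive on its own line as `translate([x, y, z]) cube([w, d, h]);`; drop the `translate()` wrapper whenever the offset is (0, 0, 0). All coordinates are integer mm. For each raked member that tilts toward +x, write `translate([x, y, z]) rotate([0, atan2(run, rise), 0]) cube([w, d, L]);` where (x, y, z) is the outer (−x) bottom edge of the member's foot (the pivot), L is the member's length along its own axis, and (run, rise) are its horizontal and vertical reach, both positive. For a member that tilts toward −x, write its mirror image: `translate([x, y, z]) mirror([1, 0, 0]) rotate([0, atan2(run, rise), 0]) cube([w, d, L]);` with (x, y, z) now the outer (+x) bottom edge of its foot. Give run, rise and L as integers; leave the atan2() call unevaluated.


translate([392, 0, 735]) cube([90, 1200, 68]);
translate([0, 48, 0]) rotate([0, atan2(392, 735), 0]) cube([40, 39, 833]);
translate([874, 48, 0]) mirror([1, 0, 0]) rotate([0, atan2(392, 735), 0]) cube([40, 39, 833]);
translate([0, 1113, 0]) rotate([0, atan2(392, 735), 0]) cube([40, 39, 833]);
translate([874, 1113, 0]) mirror([1, 0, 0]) rotate([0, atan2(392, 735), 0]) cube([40, 39, 833]);


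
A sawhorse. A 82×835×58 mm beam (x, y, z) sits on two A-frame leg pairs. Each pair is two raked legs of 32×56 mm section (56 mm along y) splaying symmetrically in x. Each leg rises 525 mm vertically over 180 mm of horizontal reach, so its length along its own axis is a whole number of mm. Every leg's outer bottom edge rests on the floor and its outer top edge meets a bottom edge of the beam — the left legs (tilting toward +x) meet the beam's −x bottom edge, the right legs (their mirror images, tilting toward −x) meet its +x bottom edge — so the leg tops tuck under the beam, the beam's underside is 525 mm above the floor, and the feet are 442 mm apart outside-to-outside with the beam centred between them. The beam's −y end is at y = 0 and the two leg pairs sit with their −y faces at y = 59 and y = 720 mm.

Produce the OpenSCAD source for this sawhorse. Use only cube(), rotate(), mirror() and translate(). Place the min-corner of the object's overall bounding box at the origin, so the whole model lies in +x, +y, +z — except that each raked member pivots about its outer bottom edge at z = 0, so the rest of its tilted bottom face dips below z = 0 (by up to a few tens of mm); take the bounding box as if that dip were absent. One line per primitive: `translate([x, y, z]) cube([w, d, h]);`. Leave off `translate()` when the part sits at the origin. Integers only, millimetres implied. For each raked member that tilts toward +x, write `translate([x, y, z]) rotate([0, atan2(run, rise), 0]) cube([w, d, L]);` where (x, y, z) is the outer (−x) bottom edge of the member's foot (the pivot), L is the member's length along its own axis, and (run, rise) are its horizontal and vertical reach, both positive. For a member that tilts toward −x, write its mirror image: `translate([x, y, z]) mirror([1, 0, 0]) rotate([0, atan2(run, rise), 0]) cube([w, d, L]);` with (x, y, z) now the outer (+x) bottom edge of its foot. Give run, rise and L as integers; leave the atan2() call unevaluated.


translate([180, 0, 525]) cube([82, 835, 58]);
translate([0, 59, 0]) rotate([0, atan2(180, 525), 0]) cube([32, 56, 555]);
translate([442, 59, 0]) mirror([1, 0, 0]) rotate([0, atan2(180, 525), 0]) cube([32, 56, 555]);
translate([0, 720, 0]) rotate([0, atan2(180, 525), 0]) cube([32, 56, 555]);
translate([442, 720, 0]) mirror([1, 0, 0]) rotate([0, atan2(180, 525), 0]) cube([32, 56, 555]);


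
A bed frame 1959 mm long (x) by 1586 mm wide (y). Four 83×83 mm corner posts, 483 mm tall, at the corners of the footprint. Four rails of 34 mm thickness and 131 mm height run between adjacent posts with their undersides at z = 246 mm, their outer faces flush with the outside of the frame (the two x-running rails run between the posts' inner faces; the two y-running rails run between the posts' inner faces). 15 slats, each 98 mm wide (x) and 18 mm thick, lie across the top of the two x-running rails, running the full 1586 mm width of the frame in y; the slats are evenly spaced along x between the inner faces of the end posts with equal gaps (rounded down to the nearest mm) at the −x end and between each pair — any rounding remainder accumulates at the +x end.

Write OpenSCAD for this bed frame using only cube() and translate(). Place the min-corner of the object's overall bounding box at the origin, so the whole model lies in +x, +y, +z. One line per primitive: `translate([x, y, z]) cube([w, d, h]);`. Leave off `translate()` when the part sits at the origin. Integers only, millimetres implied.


cube([83, 83, 483]);
translate([0, 1503, 0]) cube([83, 83, 483]);
translate([1876, 0, 0]) cube([83, 83, 483]);
translate([1876, 1503, 0]) cube([83, 83, 483]);
translate([83, 0, 246]) cube([1793, 34, 131]);
translate([83, 1552, 246]) cube([1793, 34, 131]);
translate([0, 83, 246]) cube([34, 1420, 131]);
translate([1925, 83, 246]) cube([34, 1420, 131]);
translate([103, 0, 377]) cube([98, 1586, 18]);
translate([221, 0, 377]) cube([98, 1586, 18]);
translate([339, 0, 377]) cube([98, 1586, 18]);
translate([457, 0, 377]) cube([98, 1586, 18]);
translate([575, 0, 377]) cube([98, 1586, 18]);
translate([693, 0, 377]) cube([98, 1586, 18]);
translate([811, 0, 377]) cube([98, 1586, 18]);
translate([929, 0, 377]) cube([98, 1586, 18]);
translate([1047, 0, 377]) cube([98, 1586, 18]);
translate([1165, 0, 377]) cube([98, 1586, 18]);
translate([1283, 0, 377]) cube([98, 1586, 18]);
translate([1401, 0, 377]) cube([98, 1586, 18]);
translate([1519, 0, 377]) cube([98, 1586, 18]);
translate([1637, 0, 377]) cube([98, 1586, 18]);
translate([1755, 0, 377]) cube([98, 1586, 18]);


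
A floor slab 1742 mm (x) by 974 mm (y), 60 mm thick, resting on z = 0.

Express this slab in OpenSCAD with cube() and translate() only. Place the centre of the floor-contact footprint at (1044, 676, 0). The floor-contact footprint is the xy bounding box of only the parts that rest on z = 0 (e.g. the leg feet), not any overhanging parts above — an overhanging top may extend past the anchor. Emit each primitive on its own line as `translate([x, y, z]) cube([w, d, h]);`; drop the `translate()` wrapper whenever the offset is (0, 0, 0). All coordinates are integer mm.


translate([173, 189, 0]) cube([1742, 974, 60]);


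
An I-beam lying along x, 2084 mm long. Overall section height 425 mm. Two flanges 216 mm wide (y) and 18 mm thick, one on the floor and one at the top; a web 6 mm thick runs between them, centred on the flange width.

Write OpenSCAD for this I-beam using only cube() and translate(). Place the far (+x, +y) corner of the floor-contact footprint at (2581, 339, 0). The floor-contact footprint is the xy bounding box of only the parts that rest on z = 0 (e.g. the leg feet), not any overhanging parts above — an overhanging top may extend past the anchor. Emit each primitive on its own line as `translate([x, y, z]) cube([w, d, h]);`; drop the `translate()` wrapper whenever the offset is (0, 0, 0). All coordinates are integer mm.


translate([497, 123, 0]) cube([2084, 216, 18]);
translate([497, 228, 18]) cube([2084, 6, 389]);
translate([497, 123, 407]) cube([2084, 216, 18]);


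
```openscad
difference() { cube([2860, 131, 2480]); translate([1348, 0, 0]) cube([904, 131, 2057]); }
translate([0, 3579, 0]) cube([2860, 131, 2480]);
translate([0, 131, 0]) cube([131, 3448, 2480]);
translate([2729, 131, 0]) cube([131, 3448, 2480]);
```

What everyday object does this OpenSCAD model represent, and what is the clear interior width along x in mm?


A single room. The interior width is 2598 mm.

Four walls enclosing a rectangle with a door in the front wall — a room. Outside width 2860 minus two 131 mm walls gives 2598 mm.


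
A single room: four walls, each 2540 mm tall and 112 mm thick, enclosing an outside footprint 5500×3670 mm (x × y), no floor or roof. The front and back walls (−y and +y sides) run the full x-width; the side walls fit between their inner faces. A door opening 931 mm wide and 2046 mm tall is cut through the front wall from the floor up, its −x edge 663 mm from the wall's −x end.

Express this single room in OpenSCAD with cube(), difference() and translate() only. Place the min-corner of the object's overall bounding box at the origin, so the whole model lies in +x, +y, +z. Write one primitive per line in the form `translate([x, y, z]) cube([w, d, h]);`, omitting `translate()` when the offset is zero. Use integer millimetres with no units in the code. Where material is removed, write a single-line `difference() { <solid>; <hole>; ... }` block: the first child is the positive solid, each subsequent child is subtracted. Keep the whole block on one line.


difference() { cube([5500, 112, 2540]); translate([663, 0, 0]) cube([931, 112, 2046]); }
translate([0, 3558, 0]) cube([5500, 112, 2540]);
translate([0, 112, 0]) cube([112, 3446, 2540]);
translate([5388, 112, 0]) cube([112, 3446, 2540]);
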